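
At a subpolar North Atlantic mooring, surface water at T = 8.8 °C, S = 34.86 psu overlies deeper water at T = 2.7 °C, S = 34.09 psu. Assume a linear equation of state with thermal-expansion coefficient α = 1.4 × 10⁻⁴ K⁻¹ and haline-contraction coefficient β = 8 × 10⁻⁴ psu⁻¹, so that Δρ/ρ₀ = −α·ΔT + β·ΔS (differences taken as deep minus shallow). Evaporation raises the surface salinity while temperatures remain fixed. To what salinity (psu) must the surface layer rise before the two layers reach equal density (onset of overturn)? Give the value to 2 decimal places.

Neutral buoyancy requires −α(T_deep − T_surf) + β(S_deep − S_surf′) = 0.
S_surf′ = S_deep − (α/β)·ΔT = 34.09 − (1.4 × 10⁻⁴/8 × 10⁻⁴)·(-6.1) = 35.1575 psu.
Increase required: 35.1575 − 34.86 = 0.2975 psu.

35.16 psu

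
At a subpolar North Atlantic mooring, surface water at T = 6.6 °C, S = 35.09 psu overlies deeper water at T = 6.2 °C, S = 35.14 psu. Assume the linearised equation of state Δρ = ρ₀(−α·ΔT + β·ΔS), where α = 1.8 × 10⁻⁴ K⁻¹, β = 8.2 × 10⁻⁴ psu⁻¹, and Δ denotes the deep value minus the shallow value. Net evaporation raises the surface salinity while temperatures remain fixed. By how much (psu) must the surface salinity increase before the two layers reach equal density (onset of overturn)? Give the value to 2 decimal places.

0.14 psu

Neutral buoyancy requires −α(T_deep − T_surf) + β(S_deep − S_surf′) = 0.
S_surf′ = S_deep − (α/β)·ΔT = 35.14 − (1.8 × 10⁻⁴/8.2 × 10⁻⁴)·(-0.4) = 35.2278 psu.
Increase required: 35.2278 − 35.09 = 0.1378 psu.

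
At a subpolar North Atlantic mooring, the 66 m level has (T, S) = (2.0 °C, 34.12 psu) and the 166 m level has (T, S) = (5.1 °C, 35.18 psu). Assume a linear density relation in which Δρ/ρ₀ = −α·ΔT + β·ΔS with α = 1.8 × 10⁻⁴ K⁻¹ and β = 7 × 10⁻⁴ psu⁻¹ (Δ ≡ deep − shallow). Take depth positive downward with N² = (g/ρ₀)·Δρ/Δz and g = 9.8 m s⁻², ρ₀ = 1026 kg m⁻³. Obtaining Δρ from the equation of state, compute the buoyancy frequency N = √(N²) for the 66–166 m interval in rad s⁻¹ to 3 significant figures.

4.25 × 10⁻³ rad s⁻¹

ΔT = +3.1 K, ΔS = +1.06 psu (deep − shallow).
Δρ/ρ₀ = −αΔT + βΔS = -5.58 × 10⁻⁴ + 7.42 × 10⁻⁴ = 1.84 × 10⁻⁴, so Δρ ≈ 0.1888 kg m⁻³.
N² = (g/ρ₀)·Δρ/Δz = g·(Δρ/ρ₀)/Δz = 9.8 × 1.84 × 10⁻⁴ / 100 = 1.8032 × 10⁻⁵ s⁻².
N = √(1.8032 × 10⁻⁵) = 4.2464 × 10⁻³ rad s⁻¹ ≈ 4.25 × 10⁻³ rad s⁻¹.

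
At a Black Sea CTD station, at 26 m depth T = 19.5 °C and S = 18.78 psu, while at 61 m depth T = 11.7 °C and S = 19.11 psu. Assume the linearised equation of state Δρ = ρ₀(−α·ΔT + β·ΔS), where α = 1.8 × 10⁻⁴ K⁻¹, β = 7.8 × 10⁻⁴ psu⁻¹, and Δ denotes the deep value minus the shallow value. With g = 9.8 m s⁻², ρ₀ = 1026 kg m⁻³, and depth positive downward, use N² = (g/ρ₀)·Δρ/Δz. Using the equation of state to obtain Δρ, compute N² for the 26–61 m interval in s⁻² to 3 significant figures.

4.65 × 10⁻⁴ s⁻²

ΔT = -7.8 K, ΔS = +0.33 psu (deep − shallow).
Δρ/ρ₀ = −αΔT + βΔS = 1.404 × 10⁻³ + 2.574 × 10⁻⁴ = 1.6614 × 10⁻³, so Δρ ≈ 1.705 kg m⁻³.
N² = (g/ρ₀)·Δρ/Δz = g·(Δρ/ρ₀)/Δz = 9.8 × 1.6614 × 10⁻³ / 35 = 4.6519 × 10⁻⁴ s⁻² ≈ 4.65 × 10⁻⁴ s⁻².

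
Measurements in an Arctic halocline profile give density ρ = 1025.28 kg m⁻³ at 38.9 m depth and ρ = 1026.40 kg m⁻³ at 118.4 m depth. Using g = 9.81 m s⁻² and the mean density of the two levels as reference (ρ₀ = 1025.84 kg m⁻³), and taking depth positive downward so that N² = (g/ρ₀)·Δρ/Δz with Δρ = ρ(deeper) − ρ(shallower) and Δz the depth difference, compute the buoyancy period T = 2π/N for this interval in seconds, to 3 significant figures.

Δρ = 1026.40 − 1025.28 = 1.12 kg m⁻³ over Δz = 118.4 − 38.9 = 79.5 m.
N² = (9.81/1025.84) × (1.12/79.5) = 1.3472 × 10⁻⁴ s⁻².
N = √(1.3472 × 10⁻⁴) = 0.011607 rad s⁻¹, so T = 2π/N = 541.33 s ≈ 541 s.

541 s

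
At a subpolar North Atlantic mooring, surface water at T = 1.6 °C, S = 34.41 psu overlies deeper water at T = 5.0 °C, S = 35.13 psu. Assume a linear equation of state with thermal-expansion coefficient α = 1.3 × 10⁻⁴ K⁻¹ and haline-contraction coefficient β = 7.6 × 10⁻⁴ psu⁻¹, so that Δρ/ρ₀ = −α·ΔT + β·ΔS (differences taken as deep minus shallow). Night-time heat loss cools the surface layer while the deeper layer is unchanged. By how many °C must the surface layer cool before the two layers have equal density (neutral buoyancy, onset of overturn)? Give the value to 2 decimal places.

Neutral buoyancy requires Δρ = 0, i.e. −α(T_deep − T_surf′) + β(S_deep − S_surf) = 0.
T_surf′ = T_deep − (β/α)·ΔS = 5.0 − (7.6 × 10⁻⁴/1.3 × 10⁻⁴)·(+0.72) = 0.7908 °C.
Cooling required: 1.6 − (0.7908) = 0.8092 °C.

0.81 °C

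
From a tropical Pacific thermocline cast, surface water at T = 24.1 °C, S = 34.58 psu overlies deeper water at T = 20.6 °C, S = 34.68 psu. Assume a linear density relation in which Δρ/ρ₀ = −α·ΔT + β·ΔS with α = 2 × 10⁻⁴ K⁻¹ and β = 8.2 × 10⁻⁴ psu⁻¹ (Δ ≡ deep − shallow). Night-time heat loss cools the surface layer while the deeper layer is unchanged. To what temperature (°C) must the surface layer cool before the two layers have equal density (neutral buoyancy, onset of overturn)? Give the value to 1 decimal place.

Neutral buoyancy requires Δρ = 0, i.e. −α(T_deep − T_surf′) + β(S_deep − S_surf) = 0.
T_surf′ = T_deep − (β/α)·ΔS = 20.6 − (8.2 × 10⁻⁴/2 × 10⁻⁴)·(+0.10) = 20.190 °C.
Cooling required: 24.1 − (20.190) = 3.910 °C.

20.2 °C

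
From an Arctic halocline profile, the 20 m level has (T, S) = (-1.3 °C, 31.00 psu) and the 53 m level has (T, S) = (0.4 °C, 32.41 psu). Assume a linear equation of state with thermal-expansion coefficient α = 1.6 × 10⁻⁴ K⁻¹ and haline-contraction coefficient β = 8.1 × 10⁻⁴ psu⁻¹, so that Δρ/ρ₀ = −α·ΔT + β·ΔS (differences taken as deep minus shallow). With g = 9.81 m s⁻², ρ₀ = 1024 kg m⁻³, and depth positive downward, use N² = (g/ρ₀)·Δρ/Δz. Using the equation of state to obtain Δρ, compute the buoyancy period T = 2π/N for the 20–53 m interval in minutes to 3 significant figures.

6.51 min

ΔT = +1.7 K, ΔS = +1.41 psu (deep − shallow).
Δρ/ρ₀ = −αΔT + βΔS = -2.72 × 10⁻⁴ + 1.1421 × 10⁻³ = 8.701 × 10⁻⁴, so Δρ ≈ 0.8910 kg m⁻³.
N² = (g/ρ₀)·Δρ/Δz = g·(Δρ/ρ₀)/Δz = 9.81 × 8.701 × 10⁻⁴ / 33 = 2.5866 × 10⁻⁴ s⁻².
N = √(2.5866 × 10⁻⁴) = 0.016083 rad s⁻¹ → T = 2π/N = 390.67 s = 6.5112 min ≈ 6.51 min.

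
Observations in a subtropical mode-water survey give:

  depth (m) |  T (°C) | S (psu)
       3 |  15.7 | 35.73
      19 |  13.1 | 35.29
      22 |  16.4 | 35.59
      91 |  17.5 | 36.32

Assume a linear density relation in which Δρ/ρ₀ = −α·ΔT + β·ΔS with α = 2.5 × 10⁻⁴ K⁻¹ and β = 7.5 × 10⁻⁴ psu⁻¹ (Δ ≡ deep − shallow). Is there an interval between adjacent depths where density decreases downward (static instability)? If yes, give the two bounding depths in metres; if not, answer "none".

Evaluate Δρ/ρ₀ = −αΔT + βΔS across each adjacent pair:
  3–19 m: −αΔT+βΔS = −(2.5 × 10⁻⁴)(-2.6)+(7.5 × 10⁻⁴)(-0.44) = 3.2 × 10⁻⁴ → stable
  19–22 m: −αΔT+βΔS = −(2.5 × 10⁻⁴)(+3.3)+(7.5 × 10⁻⁴)(+0.30) = -6.0 × 10⁻⁴ → UNSTABLE
  22–91 m: −αΔT+βΔS = −(2.5 × 10⁻⁴)(+1.1)+(7.5 × 10⁻⁴)(+0.73) = 2.7 × 10⁻⁴ → stable
The 19–22 m interval has Δρ < 0: lighter water underlies denser water.

19–22 m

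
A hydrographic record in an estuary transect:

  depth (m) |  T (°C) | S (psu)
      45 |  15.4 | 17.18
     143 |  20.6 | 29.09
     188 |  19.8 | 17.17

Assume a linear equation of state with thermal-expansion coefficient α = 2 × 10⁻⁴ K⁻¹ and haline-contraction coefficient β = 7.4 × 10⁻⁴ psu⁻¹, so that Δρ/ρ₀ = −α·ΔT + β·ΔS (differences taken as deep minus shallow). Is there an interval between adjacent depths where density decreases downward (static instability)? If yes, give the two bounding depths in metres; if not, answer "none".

Evaluate Δρ/ρ₀ = −αΔT + βΔS across each adjacent pair:
  45–143 m: −αΔT+βΔS = −(2 × 10⁻⁴)(+5.2)+(7.4 × 10⁻⁴)(+11.91) = 7.8 × 10⁻³ → stable
  143–188 m: −αΔT+βΔS = −(2 × 10⁻⁴)(-0.8)+(7.4 × 10⁻⁴)(-11.92) = -8.7 × 10⁻³ → UNSTABLE
The 143–188 m interval has Δρ < 0: lighter water underlies denser water.

143–188 m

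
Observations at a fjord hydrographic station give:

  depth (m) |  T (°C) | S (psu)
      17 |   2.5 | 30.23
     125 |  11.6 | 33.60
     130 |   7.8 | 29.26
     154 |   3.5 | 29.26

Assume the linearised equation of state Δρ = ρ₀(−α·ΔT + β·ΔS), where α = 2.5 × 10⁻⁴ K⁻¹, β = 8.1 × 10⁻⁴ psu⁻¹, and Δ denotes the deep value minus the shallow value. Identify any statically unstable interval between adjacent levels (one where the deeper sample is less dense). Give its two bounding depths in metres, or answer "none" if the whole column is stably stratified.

Evaluate Δρ/ρ₀ = −αΔT + βΔS across each adjacent pair:
  17–125 m: −αΔT+βΔS = −(2.5 × 10⁻⁴)(+9.1)+(8.1 × 10⁻⁴)(+3.37) = 4.5 × 10⁻⁴ → stable
  125–130 m: −αΔT+βΔS = −(2.5 × 10⁻⁴)(-3.8)+(8.1 × 10⁻⁴)(-4.34) = -2.6 × 10⁻³ → UNSTABLE
  130–154 m: −αΔT+βΔS = −(2.5 × 10⁻⁴)(-4.3)+(8.1 × 10⁻⁴)(+0.00) = 1.1 × 10⁻³ → stable
The 125–130 m interval has Δρ < 0: lighter water underlies denser water.

125–130 m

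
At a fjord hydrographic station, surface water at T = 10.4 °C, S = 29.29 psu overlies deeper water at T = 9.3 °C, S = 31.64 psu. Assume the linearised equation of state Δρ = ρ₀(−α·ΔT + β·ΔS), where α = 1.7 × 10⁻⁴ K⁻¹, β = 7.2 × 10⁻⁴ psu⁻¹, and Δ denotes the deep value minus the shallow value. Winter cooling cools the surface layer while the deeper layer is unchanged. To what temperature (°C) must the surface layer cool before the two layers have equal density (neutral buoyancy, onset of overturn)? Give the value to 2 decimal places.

-0.65 °C

Neutral buoyancy requires Δρ = 0, i.e. −α(T_deep − T_surf′) + β(S_deep − S_surf) = 0.
T_surf′ = T_deep − (β/α)·ΔS = 9.3 − (7.2 × 10⁻⁴/1.7 × 10⁻⁴)·(+2.35) = -0.6529 °C.
Cooling required: 10.4 − (-0.6529) = 11.0529 °C.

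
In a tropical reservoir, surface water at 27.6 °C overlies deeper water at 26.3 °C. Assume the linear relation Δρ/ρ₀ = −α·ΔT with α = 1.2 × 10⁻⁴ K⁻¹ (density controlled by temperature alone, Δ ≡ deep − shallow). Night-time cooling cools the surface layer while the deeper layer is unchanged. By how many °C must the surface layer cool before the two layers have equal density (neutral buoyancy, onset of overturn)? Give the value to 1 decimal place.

With temperature the only control, equal density requires T_surf′ = T_deep.
T_surf′ = 26.3 °C.
Cooling required: 27.6 − 26.3 = 1.3 °C.

1.3 °C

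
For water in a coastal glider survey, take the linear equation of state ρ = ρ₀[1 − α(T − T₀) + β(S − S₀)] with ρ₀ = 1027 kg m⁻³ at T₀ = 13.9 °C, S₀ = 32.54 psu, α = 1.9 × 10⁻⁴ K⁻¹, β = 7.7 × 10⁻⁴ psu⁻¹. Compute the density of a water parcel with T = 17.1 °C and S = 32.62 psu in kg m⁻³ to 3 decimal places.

1026.439 kg m⁻³

T − T₀ = +3.2 K, S − S₀ = +0.08 psu.
Bracket = 1 − α·(+3.2) + β·(+0.08) = 1 + (-5.464 × 10⁻⁴) = 0.9994536.
ρ = 1027 × 0.9994536 = 1026.439 kg m⁻³.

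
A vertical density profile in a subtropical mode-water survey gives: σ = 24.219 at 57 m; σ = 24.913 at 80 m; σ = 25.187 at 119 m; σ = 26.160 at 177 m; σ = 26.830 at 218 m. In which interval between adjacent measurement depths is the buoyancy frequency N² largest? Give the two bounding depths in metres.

Compute the density gradient over each adjacent pair:
  57–80 m: Δρ/Δz = 0.694/23 = 0.030 kg m⁻⁴
  80–119 m: Δρ/Δz = 0.274/39 = 7.0 × 10⁻³ kg m⁻⁴
  119–177 m: Δρ/Δz = 0.973/58 = 0.017 kg m⁻⁴
  177–218 m: Δρ/Δz = 0.670/41 = 0.016 kg m⁻⁴
The largest gradient is in the 57–80 m interval — the pycnocline.

57–80 m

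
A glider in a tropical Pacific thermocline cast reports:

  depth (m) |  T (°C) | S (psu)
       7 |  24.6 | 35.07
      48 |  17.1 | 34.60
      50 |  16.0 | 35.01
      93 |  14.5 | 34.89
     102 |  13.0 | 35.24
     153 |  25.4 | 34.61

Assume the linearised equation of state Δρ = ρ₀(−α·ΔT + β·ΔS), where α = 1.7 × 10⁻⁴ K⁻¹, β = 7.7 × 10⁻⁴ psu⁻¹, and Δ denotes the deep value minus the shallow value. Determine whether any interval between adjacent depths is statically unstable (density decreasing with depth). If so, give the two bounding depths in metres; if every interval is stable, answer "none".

102–153 m

Evaluate Δρ/ρ₀ = −αΔT + βΔS across each adjacent pair:
  7–48 m: −αΔT+βΔS = −(1.7 × 10⁻⁴)(-7.5)+(7.7 × 10⁻⁴)(-0.47) = 9.1 × 10⁻⁴ → stable
  48–50 m: −αΔT+βΔS = −(1.7 × 10⁻⁴)(-1.1)+(7.7 × 10⁻⁴)(+0.41) = 5.0 × 10⁻⁴ → stable
  50–93 m: −αΔT+βΔS = −(1.7 × 10⁻⁴)(-1.5)+(7.7 × 10⁻⁴)(-0.12) = 1.6 × 10⁻⁴ → stable
  93–102 m: −αΔT+βΔS = −(1.7 × 10⁻⁴)(-1.5)+(7.7 × 10⁻⁴)(+0.35) = 5.2 × 10⁻⁴ → stable
  102–153 m: −αΔT+βΔS = −(1.7 × 10⁻⁴)(+12.4)+(7.7 × 10⁻⁴)(-0.63) = -2.6 × 10⁻³ → UNSTABLE
The 102–153 m interval has Δρ < 0: lighter water underlies denser water.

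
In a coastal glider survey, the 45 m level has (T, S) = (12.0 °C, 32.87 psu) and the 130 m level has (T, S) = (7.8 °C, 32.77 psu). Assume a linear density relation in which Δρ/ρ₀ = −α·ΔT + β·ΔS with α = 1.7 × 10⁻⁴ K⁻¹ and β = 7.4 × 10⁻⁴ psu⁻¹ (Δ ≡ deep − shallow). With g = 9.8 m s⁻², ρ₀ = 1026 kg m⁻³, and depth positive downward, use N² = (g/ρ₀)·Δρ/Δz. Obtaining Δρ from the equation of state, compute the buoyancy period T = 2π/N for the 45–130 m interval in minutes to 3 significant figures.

12.2 min

ΔT = -4.2 K, ΔS = -0.10 psu (deep − shallow).
Δρ/ρ₀ = −αΔT + βΔS = 7.14 × 10⁻⁴ − 7.40 × 10⁻⁵ = 6.40 × 10⁻⁴, so Δρ ≈ 0.6566 kg m⁻³.
N² = (g/ρ₀)·Δρ/Δz = g·(Δρ/ρ₀)/Δz = 9.8 × 6.40 × 10⁻⁴ / 85 = 7.3788 × 10⁻⁵ s⁻².
N = √(7.3788 × 10⁻⁵) = 8.5900 × 10⁻³ rad s⁻¹ → T = 2π/N = 731.45 s = 12.191 min ≈ 12.2 min.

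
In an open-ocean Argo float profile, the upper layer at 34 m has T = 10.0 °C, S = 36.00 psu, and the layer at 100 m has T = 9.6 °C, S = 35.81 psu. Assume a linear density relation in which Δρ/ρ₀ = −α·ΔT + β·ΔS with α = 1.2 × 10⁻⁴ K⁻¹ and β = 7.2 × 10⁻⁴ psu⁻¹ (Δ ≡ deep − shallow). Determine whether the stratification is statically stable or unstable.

ΔT = 9.6 − 10.0 = -0.4 K and ΔS = 35.81 − 36.00 = -0.19 psu (deep − shallow).
−αΔT = 4.80 × 10⁻⁵; βΔS = -1.368 × 10⁻⁴; sum Δρ/ρ₀ = -8.88 × 10⁻⁵.
Δρ/ρ₀ < 0, so Δρ < 0: deeper water is lighter → statically unstable; the column would overturn.

unstable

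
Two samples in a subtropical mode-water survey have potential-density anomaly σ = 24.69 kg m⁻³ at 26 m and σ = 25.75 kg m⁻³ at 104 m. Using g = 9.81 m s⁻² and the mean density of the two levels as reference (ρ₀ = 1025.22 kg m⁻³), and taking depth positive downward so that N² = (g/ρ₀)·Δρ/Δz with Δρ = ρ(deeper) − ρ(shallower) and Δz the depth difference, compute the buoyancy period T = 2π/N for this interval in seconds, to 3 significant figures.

Δρ = 1025.75 − 1024.69 = 1.06 kg m⁻³ over Δz = 104 − 26 = 78 m.
N² = (9.81/1025.22) × (1.06/78) = 1.3004 × 10⁻⁴ s⁻².
N = √(1.3004 × 10⁻⁴) = 0.011404 rad s⁻¹, so T = 2π/N = 550.96 s ≈ 551 s.

551 s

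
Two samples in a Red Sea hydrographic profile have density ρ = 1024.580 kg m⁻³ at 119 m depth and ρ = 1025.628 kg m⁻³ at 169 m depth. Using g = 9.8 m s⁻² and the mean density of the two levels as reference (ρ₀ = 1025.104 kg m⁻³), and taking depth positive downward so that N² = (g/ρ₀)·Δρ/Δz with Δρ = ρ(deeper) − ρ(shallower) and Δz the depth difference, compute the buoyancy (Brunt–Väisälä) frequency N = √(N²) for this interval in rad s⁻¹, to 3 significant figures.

0.0142 rad s⁻¹

Δρ = 1025.628 − 1024.580 = 1.048 kg m⁻³ over Δz = 169 − 119 = 50 m.
N² = (9.8/1025.104) × (1.048/50) = 2.0038 × 10⁻⁴ s⁻².
N = √(2.0038 × 10⁻⁴) = 0.014156 rad s⁻¹ ≈ 0.0142 rad s⁻¹.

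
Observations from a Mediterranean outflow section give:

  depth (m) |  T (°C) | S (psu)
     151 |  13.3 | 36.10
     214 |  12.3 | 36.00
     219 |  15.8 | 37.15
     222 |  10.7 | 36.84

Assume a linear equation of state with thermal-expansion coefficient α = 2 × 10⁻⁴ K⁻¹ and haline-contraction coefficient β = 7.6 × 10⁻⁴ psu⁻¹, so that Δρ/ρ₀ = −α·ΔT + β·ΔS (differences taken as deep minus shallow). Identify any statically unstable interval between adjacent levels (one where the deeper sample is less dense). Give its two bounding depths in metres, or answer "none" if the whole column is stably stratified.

none

Evaluate Δρ/ρ₀ = −αΔT + βΔS across each adjacent pair:
  151–214 m: −αΔT+βΔS = −(2 × 10⁻⁴)(-1.0)+(7.6 × 10⁻⁴)(-0.10) = 1.2 × 10⁻⁴ → stable
  214–219 m: −αΔT+βΔS = −(2 × 10⁻⁴)(+3.5)+(7.6 × 10⁻⁴)(+1.15) = 1.7 × 10⁻⁴ → stable
  219–222 m: −αΔT+βΔS = −(2 × 10⁻⁴)(-5.1)+(7.6 × 10⁻⁴)(-0.31) = 7.8 × 10⁻⁴ → stable
Every interval has Δρ > 0: the column is stably stratified throughout.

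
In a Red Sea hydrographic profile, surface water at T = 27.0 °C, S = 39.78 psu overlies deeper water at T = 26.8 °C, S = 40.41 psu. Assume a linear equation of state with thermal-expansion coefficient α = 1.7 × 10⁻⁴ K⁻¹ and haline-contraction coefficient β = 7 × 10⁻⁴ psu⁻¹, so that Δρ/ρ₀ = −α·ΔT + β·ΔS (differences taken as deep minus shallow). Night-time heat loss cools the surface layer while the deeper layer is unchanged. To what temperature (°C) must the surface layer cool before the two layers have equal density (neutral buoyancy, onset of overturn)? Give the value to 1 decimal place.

Neutral buoyancy requires Δρ = 0, i.e. −α(T_deep − T_surf′) + β(S_deep − S_surf) = 0.
T_surf′ = T_deep − (β/α)·ΔS = 26.8 − (7 × 10⁻⁴/1.7 × 10⁻⁴)·(+0.63) = 24.206 °C.
Cooling required: 27.0 − (24.206) = 2.794 °C.

24.2 °C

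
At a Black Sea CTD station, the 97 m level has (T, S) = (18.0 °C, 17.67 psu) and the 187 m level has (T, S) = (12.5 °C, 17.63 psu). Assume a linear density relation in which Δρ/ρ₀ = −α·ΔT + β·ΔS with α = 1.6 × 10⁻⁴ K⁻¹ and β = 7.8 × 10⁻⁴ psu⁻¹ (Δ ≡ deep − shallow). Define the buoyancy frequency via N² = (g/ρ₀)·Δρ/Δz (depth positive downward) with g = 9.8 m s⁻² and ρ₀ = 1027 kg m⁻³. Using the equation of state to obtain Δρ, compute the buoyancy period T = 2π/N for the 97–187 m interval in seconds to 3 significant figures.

654 s

ΔT = -5.5 K, ΔS = -0.04 psu (deep − shallow).
Δρ/ρ₀ = −αΔT + βΔS = 8.80 × 10⁻⁴ − 3.12 × 10⁻⁵ = 8.488 × 10⁻⁴, so Δρ ≈ 0.8717 kg m⁻³.
N² = (g/ρ₀)·Δρ/Δz = g·(Δρ/ρ₀)/Δz = 9.8 × 8.488 × 10⁻⁴ / 90 = 9.2425 × 10⁻⁵ s⁻².
N = √(9.2425 × 10⁻⁵) = 9.6138 × 10⁻³ rad s⁻¹ → T = 2π/N = 653.56 s ≈ 654 s.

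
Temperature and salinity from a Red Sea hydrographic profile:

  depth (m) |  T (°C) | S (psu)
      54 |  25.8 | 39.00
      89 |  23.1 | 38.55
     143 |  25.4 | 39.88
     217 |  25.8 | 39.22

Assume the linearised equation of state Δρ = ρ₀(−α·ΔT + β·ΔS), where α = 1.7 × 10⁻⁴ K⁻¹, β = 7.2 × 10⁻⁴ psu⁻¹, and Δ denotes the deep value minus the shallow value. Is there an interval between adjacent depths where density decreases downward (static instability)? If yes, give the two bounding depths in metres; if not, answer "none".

Evaluate Δρ/ρ₀ = −αΔT + βΔS across each adjacent pair:
  54–89 m: −αΔT+βΔS = −(1.7 × 10⁻⁴)(-2.7)+(7.2 × 10⁻⁴)(-0.45) = 1.4 × 10⁻⁴ → stable
  89–143 m: −αΔT+βΔS = −(1.7 × 10⁻⁴)(+2.3)+(7.2 × 10⁻⁴)(+1.33) = 5.7 × 10⁻⁴ → stable
  143–217 m: −αΔT+βΔS = −(1.7 × 10⁻⁴)(+0.4)+(7.2 × 10⁻⁴)(-0.66) = -5.4 × 10⁻⁴ → UNSTABLE
The 143–217 m interval has Δρ < 0: lighter water underlies denser water.

143–217 m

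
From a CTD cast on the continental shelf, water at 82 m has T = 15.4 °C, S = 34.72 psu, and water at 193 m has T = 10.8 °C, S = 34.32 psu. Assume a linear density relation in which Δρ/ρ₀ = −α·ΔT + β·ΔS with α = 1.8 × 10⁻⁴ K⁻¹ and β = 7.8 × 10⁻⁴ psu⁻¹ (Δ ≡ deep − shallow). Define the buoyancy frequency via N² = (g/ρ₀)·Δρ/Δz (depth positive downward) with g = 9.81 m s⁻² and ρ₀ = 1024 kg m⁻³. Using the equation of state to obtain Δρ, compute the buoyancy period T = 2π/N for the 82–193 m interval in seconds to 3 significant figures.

ΔT = -4.6 K, ΔS = -0.40 psu (deep − shallow).
Δρ/ρ₀ = −αΔT + βΔS = 8.28 × 10⁻⁴ − 3.12 × 10⁻⁴ = 5.16 × 10⁻⁴, so Δρ ≈ 0.5284 kg m⁻³.
N² = (g/ρ₀)·Δρ/Δz = g·(Δρ/ρ₀)/Δz = 9.81 × 5.16 × 10⁻⁴ / 111 = 4.5603 × 10⁻⁵ s⁻².
N = √(4.5603 × 10⁻⁵) = 6.7530 × 10⁻³ rad s⁻¹ → T = 2π/N = 930.43 s ≈ 930 s.

930 s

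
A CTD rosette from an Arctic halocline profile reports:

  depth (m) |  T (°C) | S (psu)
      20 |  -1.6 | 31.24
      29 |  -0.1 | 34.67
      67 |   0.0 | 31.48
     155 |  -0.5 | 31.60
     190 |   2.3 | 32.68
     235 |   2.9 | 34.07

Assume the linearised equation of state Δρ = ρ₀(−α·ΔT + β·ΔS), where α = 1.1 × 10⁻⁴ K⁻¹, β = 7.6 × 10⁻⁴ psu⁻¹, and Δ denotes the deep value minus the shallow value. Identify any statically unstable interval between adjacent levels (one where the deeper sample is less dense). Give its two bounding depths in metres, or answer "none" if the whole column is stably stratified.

Evaluate Δρ/ρ₀ = −αΔT + βΔS across each adjacent pair:
  20–29 m: −αΔT+βΔS = −(1.1 × 10⁻⁴)(+1.5)+(7.6 × 10⁻⁴)(+3.43) = 2.4 × 10⁻³ → stable
  29–67 m: −αΔT+βΔS = −(1.1 × 10⁻⁴)(+0.1)+(7.6 × 10⁻⁴)(-3.19) = -2.4 × 10⁻³ → UNSTABLE
  67–155 m: −αΔT+βΔS = −(1.1 × 10⁻⁴)(-0.5)+(7.6 × 10⁻⁴)(+0.12) = 1.5 × 10⁻⁴ → stable
  155–190 m: −αΔT+βΔS = −(1.1 × 10⁻⁴)(+2.8)+(7.6 × 10⁻⁴)(+1.08) = 5.1 × 10⁻⁴ → stable
  190–235 m: −αΔT+βΔS = −(1.1 × 10⁻⁴)(+0.6)+(7.6 × 10⁻⁴)(+1.39) = 9.9 × 10⁻⁴ → stable
The 29–67 m interval has Δρ < 0: lighter water underlies denser water.

29–67 m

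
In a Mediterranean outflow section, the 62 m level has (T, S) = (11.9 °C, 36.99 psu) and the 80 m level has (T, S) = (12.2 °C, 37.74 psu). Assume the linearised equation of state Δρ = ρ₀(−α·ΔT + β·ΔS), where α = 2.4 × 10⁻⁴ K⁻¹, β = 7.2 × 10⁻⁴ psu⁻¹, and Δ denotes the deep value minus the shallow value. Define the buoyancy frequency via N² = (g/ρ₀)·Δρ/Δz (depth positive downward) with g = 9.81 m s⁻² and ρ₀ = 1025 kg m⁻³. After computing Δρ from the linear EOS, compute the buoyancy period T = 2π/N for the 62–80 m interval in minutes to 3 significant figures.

6.56 min

ΔT = +0.3 K, ΔS = +0.75 psu (deep − shallow).
Δρ/ρ₀ = −αΔT + βΔS = -7.20 × 10⁻⁵ + 5.40 × 10⁻⁴ = 4.68 × 10⁻⁴, so Δρ ≈ 0.4797 kg m⁻³.
N² = (g/ρ₀)·Δρ/Δz = g·(Δρ/ρ₀)/Δz = 9.81 × 4.68 × 10⁻⁴ / 18 = 2.5506 × 10⁻⁴ s⁻².
N = √(2.5506 × 10⁻⁴) = 0.015971 rad s⁻¹ → T = 2π/N = 393.41 s = 6.5568 min ≈ 6.56 min.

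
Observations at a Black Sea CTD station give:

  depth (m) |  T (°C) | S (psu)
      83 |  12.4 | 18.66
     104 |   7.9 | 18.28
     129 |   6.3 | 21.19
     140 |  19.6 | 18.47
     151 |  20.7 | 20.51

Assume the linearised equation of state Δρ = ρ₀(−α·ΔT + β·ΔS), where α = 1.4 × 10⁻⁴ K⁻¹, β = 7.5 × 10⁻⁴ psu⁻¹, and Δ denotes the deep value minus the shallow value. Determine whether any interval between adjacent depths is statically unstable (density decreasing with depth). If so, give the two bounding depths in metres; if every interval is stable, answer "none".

Evaluate Δρ/ρ₀ = −αΔT + βΔS across each adjacent pair:
  83–104 m: −αΔT+βΔS = −(1.4 × 10⁻⁴)(-4.5)+(7.5 × 10⁻⁴)(-0.38) = 3.4 × 10⁻⁴ → stable
  104–129 m: −αΔT+βΔS = −(1.4 × 10⁻⁴)(-1.6)+(7.5 × 10⁻⁴)(+2.91) = 2.4 × 10⁻³ → stable
  129–140 m: −αΔT+βΔS = −(1.4 × 10⁻⁴)(+13.3)+(7.5 × 10⁻⁴)(-2.72) = -3.9 × 10⁻³ → UNSTABLE
  140–151 m: −αΔT+βΔS = −(1.4 × 10⁻⁴)(+1.1)+(7.5 × 10⁻⁴)(+2.04) = 1.4 × 10⁻³ → stable
The 129–140 m interval has Δρ < 0: lighter water underlies denser water.

129–140 m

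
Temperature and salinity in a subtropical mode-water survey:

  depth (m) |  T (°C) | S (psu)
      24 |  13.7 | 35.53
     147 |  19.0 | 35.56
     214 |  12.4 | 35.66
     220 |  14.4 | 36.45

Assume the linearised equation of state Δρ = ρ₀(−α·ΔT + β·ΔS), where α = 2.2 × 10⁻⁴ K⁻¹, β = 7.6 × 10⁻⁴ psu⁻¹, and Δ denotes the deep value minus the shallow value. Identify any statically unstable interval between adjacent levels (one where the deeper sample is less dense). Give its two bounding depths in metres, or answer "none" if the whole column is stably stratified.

Evaluate Δρ/ρ₀ = −αΔT + βΔS across each adjacent pair:
  24–147 m: −αΔT+βΔS = −(2.2 × 10⁻⁴)(+5.3)+(7.6 × 10⁻⁴)(+0.03) = -1.1 × 10⁻³ → UNSTABLE
  147–214 m: −αΔT+βΔS = −(2.2 × 10⁻⁴)(-6.6)+(7.6 × 10⁻⁴)(+0.10) = 1.5 × 10⁻³ → stable
  214–220 m: −αΔT+βΔS = −(2.2 × 10⁻⁴)(+2.0)+(7.6 × 10⁻⁴)(+0.79) = 1.6 × 10⁻⁴ → stable
The 24–147 m interval has Δρ < 0: lighter water underlies denser water.

24–147 m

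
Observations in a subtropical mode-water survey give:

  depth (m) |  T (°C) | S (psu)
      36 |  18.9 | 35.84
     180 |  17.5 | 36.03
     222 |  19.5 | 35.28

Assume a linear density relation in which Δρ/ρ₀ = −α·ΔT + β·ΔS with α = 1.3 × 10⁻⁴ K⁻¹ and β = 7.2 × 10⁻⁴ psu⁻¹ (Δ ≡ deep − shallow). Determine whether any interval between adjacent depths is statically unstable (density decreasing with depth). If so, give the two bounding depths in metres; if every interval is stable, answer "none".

180–222 m

Evaluate Δρ/ρ₀ = −αΔT + βΔS across each adjacent pair:
  36–180 m: −αΔT+βΔS = −(1.3 × 10⁻⁴)(-1.4)+(7.2 × 10⁻⁴)(+0.19) = 3.2 × 10⁻⁴ → stable
  180–222 m: −αΔT+βΔS = −(1.3 × 10⁻⁴)(+2.0)+(7.2 × 10⁻⁴)(-0.75) = -8.0 × 10⁻⁴ → UNSTABLE
The 180–222 m interval has Δρ < 0: lighter water underlies denser water.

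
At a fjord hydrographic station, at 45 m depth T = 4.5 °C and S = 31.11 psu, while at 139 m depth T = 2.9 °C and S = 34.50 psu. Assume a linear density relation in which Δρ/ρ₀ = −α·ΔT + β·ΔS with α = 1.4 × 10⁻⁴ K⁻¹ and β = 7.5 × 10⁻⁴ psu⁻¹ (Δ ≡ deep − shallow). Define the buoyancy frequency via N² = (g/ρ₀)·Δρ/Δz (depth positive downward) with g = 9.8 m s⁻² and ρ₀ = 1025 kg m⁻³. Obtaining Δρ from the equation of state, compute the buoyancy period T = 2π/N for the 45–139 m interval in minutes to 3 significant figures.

ΔT = -1.6 K, ΔS = +3.39 psu (deep − shallow).
Δρ/ρ₀ = −αΔT + βΔS = 2.24 × 10⁻⁴ + 2.5425 × 10⁻³ = 2.7665 × 10⁻³, so Δρ ≈ 2.836 kg m⁻³.
N² = (g/ρ₀)·Δρ/Δz = g·(Δρ/ρ₀)/Δz = 9.8 × 2.7665 × 10⁻³ / 94 = 2.8842 × 10⁻⁴ s⁻².
N = √(2.8842 × 10⁻⁴) = 0.016983 rad s⁻¹ → T = 2π/N = 369.97 s = 6.1662 min ≈ 6.17 min.

6.17 min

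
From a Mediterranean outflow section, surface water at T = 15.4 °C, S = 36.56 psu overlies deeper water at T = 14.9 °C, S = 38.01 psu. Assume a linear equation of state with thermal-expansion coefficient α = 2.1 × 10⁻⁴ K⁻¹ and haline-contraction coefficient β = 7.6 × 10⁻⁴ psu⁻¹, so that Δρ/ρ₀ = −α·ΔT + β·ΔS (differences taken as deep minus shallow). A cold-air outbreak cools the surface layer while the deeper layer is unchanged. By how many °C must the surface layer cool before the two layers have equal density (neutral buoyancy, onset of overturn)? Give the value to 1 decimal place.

5.7 °C

Neutral buoyancy requires Δρ = 0, i.e. −α(T_deep − T_surf′) + β(S_deep − S_surf) = 0.
T_surf′ = T_deep − (β/α)·ΔS = 14.9 − (7.6 × 10⁻⁴/2.1 × 10⁻⁴)·(+1.45) = 9.652 °C.
Cooling required: 15.4 − (9.652) = 5.748 °C.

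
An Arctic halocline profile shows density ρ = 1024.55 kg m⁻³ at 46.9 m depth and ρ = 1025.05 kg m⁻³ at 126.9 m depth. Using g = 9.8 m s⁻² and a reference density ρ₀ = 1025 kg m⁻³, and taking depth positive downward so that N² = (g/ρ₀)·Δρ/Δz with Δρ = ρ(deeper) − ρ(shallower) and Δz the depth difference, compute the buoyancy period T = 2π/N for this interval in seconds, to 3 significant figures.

813 s

Δρ = 1025.05 − 1024.55 = 0.50 kg m⁻³ over Δz = 126.9 − 46.9 = 80 m.
N² = (9.8/1025) × (0.50/80) = 5.9756 × 10⁻⁵ s⁻².
N = √(5.9756 × 10⁻⁵) = 7.7302 × 10⁻³ rad s⁻¹, so T = 2π/N = 812.81 s ≈ 813 s.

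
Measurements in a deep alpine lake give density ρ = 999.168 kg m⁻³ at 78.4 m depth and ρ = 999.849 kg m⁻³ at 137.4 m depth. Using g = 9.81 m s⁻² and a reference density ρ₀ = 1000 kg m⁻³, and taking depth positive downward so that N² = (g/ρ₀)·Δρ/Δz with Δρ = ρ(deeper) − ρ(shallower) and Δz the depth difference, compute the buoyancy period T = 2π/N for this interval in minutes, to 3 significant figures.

9.84 min

Δρ = 999.849 − 999.168 = 0.681 kg m⁻³ over Δz = 137.4 − 78.4 = 59 m.
N² = (9.81/1000) × (0.681/59) = 1.1323 × 10⁻⁴ s⁻².
N = √(1.1323 × 10⁻⁴) = 0.010641 rad s⁻¹, so T = 2π/N = 590.47 s = 9.8412 min ≈ 9.84 min.
Since Δρ > 0 the layer is stably stratified.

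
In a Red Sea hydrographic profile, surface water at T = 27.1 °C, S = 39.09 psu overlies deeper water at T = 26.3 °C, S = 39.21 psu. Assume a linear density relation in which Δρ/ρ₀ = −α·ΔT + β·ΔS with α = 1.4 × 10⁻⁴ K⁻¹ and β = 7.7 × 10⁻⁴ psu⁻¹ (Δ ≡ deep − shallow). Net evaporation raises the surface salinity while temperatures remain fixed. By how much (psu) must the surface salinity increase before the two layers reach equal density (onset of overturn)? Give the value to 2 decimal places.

Neutral buoyancy requires −α(T_deep − T_surf) + β(S_deep − S_surf′) = 0.
S_surf′ = S_deep − (α/β)·ΔT = 39.21 − (1.4 × 10⁻⁴/7.7 × 10⁻⁴)·(-0.8) = 39.3555 psu.
Increase required: 39.3555 − 39.09 = 0.2655 psu.

0.27 psu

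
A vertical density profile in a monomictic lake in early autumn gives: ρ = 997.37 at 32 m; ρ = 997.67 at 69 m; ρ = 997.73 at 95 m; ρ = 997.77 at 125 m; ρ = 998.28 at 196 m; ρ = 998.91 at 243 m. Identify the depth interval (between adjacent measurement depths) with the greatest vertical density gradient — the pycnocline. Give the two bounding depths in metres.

Compute the density gradient over each adjacent pair:
  32–69 m: Δρ/Δz = 0.30/37 = 8.1 × 10⁻³ kg m⁻⁴
  69–95 m: Δρ/Δz = 0.06/26 = 2.3 × 10⁻³ kg m⁻⁴
  95–125 m: Δρ/Δz = 0.04/30 = 1.3 × 10⁻³ kg m⁻⁴
  125–196 m: Δρ/Δz = 0.51/71 = 7.2 × 10⁻³ kg m⁻⁴
  196–243 m: Δρ/Δz = 0.63/47 = 0.013 kg m⁻⁴
The largest gradient is in the 196–243 m interval — the pycnocline.

196–243 m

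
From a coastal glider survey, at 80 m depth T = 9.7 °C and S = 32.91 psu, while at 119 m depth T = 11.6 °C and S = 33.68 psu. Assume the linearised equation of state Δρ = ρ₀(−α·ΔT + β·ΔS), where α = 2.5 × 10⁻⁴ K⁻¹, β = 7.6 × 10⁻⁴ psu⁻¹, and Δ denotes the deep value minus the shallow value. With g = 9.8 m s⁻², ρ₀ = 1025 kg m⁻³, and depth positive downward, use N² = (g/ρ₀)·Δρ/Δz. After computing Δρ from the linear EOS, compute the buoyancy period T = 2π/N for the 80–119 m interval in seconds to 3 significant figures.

ΔT = +1.9 K, ΔS = +0.77 psu (deep − shallow).
Δρ/ρ₀ = −αΔT + βΔS = -4.75 × 10⁻⁴ + 5.852 × 10⁻⁴ = 1.102 × 10⁻⁴, so Δρ ≈ 0.1130 kg m⁻³.
N² = (g/ρ₀)·Δρ/Δz = g·(Δρ/ρ₀)/Δz = 9.8 × 1.102 × 10⁻⁴ / 39 = 2.7691 × 10⁻⁵ s⁻².
N = √(2.7691 × 10⁻⁵) = 5.2622 × 10⁻³ rad s⁻¹ → T = 2π/N = 1.1940 × 10³ s ≈ 1.19 × 10³ s.

1.19 × 10³ s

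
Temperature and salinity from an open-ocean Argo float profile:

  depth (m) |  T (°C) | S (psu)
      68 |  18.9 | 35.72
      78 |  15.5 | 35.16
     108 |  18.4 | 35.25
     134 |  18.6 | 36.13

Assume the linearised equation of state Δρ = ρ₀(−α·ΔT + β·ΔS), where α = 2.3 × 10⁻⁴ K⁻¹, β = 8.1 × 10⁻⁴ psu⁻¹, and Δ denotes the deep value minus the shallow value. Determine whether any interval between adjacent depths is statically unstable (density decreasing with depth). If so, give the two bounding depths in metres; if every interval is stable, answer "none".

78–108 m

Evaluate Δρ/ρ₀ = −αΔT + βΔS across each adjacent pair:
  68–78 m: −αΔT+βΔS = −(2.3 × 10⁻⁴)(-3.4)+(8.1 × 10⁻⁴)(-0.56) = 3.3 × 10⁻⁴ → stable
  78–108 m: −αΔT+βΔS = −(2.3 × 10⁻⁴)(+2.9)+(8.1 × 10⁻⁴)(+0.09) = -5.9 × 10⁻⁴ → UNSTABLE
  108–134 m: −αΔT+βΔS = −(2.3 × 10⁻⁴)(+0.2)+(8.1 × 10⁻⁴)(+0.88) = 6.7 × 10⁻⁴ → stable
The 78–108 m interval has Δρ < 0: lighter water underlies denser water.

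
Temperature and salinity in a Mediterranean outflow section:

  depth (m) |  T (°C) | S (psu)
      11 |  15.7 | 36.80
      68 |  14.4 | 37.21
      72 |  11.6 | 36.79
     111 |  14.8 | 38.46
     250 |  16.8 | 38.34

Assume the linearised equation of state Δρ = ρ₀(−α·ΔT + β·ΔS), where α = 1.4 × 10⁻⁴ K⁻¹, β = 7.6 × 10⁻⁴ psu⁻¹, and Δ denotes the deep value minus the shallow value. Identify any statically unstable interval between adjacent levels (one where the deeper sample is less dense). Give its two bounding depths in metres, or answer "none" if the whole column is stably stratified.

Evaluate Δρ/ρ₀ = −αΔT + βΔS across each adjacent pair:
  11–68 m: −αΔT+βΔS = −(1.4 × 10⁻⁴)(-1.3)+(7.6 × 10⁻⁴)(+0.41) = 4.9 × 10⁻⁴ → stable
  68–72 m: −αΔT+βΔS = −(1.4 × 10⁻⁴)(-2.8)+(7.6 × 10⁻⁴)(-0.42) = 7.3 × 10⁻⁵ → stable
  72–111 m: −αΔT+βΔS = −(1.4 × 10⁻⁴)(+3.2)+(7.6 × 10⁻⁴)(+1.67) = 8.2 × 10⁻⁴ → stable
  111–250 m: −αΔT+βΔS = −(1.4 × 10⁻⁴)(+2.0)+(7.6 × 10⁻⁴)(-0.12) = -3.7 × 10⁻⁴ → UNSTABLE
The 111–250 m interval has Δρ < 0: lighter water underlies denser water.

111–250 m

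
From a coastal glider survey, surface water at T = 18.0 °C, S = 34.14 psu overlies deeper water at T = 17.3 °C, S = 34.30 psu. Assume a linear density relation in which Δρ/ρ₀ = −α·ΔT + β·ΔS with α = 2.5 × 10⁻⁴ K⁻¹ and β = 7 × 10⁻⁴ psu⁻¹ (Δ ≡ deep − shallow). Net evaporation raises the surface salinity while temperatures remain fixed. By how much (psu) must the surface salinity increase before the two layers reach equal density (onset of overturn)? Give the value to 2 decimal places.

0.41 psu

Neutral buoyancy requires −α(T_deep − T_surf) + β(S_deep − S_surf′) = 0.
S_surf′ = S_deep − (α/β)·ΔT = 34.30 − (2.5 × 10⁻⁴/7 × 10⁻⁴)·(-0.7) = 34.5500 psu.
Increase required: 34.5500 − 34.14 = 0.4100 psu.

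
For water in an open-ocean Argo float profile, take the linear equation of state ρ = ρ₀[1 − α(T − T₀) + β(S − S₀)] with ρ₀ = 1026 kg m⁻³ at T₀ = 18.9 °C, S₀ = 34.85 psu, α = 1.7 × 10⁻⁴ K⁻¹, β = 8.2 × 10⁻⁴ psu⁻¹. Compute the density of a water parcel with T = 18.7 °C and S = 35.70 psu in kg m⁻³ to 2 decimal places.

T − T₀ = -0.2 K, S − S₀ = +0.85 psu.
Bracket = 1 − α·(-0.2) + β·(+0.85) = 1 + (7.31 × 10⁻⁴) = 1.0007310.
ρ = 1026 × 1.0007310 = 1026.75 kg m⁻³.

1026.75 kg m⁻³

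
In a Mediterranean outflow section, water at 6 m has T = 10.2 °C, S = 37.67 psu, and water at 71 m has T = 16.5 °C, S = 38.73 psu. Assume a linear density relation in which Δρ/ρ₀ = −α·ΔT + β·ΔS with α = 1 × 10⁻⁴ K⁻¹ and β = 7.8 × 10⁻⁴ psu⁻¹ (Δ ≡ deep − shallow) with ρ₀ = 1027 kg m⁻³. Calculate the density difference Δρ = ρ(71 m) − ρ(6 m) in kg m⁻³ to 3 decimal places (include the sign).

ΔT = +6.3 K, ΔS = +1.06 psu (deep − shallow).
Δρ/ρ₀ = −(1 × 10⁻⁴)(+6.3) + (7.8 × 10⁻⁴)(+1.06) = 1.968 × 10⁻⁴.
Δρ = 1027 × (1.968 × 10⁻⁴) = +0.202 kg m⁻³.
Positive Δρ: denser below, stable.

+0.202 kg m⁻³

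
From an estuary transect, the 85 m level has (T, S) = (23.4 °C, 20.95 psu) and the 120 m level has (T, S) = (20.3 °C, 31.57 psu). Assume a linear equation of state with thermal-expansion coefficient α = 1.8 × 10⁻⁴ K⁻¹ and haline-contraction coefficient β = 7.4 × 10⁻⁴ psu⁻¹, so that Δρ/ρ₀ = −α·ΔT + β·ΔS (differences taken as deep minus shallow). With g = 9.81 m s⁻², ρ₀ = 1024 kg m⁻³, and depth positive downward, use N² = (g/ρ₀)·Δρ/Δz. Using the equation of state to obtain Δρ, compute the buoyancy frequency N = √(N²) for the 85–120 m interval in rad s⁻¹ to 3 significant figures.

ΔT = -3.1 K, ΔS = +10.62 psu (deep − shallow).
Δρ/ρ₀ = −αΔT + βΔS = 5.58 × 10⁻⁴ + 7.8588 × 10⁻³ = 8.4168 × 10⁻³, so Δρ ≈ 8.619 kg m⁻³.
N² = (g/ρ₀)·Δρ/Δz = g·(Δρ/ρ₀)/Δz = 9.81 × 8.4168 × 10⁻³ / 35 = 2.3591 × 10⁻³ s⁻².
N = √(2.3591 × 10⁻³) = 0.048571 rad s⁻¹ ≈ 0.0486 rad s⁻¹.

0.0486 rad s⁻¹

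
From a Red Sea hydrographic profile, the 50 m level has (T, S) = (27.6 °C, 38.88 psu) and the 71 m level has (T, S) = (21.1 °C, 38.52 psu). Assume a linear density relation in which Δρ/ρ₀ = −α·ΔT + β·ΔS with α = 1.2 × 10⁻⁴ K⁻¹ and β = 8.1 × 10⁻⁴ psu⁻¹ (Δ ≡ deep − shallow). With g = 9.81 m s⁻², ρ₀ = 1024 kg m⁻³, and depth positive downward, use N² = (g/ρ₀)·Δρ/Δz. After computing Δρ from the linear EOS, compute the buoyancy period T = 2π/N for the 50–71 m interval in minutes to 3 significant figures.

6.93 min

ΔT = -6.5 K, ΔS = -0.36 psu (deep − shallow).
Δρ/ρ₀ = −αΔT + βΔS = 7.80 × 10⁻⁴ − 2.916 × 10⁻⁴ = 4.884 × 10⁻⁴, so Δρ ≈ 0.5001 kg m⁻³.
N² = (g/ρ₀)·Δρ/Δz = g·(Δρ/ρ₀)/Δz = 9.81 × 4.884 × 10⁻⁴ / 21 = 2.2815 × 10⁻⁴ s⁻².
N = √(2.2815 × 10⁻⁴) = 0.015105 rad s⁻¹ → T = 2π/N = 415.97 s = 6.9328 min ≈ 6.93 min.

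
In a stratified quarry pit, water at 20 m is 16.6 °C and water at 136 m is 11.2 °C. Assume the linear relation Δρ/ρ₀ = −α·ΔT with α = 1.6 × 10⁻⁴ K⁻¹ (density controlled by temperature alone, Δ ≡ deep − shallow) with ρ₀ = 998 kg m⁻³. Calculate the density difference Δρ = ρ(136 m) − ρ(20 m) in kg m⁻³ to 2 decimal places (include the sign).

+0.86 kg m⁻³

ΔT = -5.4 K, Δρ/ρ₀ = −αΔT = 8.64 × 10⁻⁴.
Δρ = 998 × (8.64 × 10⁻⁴) = +0.86 kg m⁻³.
Positive Δρ: denser below, stable.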